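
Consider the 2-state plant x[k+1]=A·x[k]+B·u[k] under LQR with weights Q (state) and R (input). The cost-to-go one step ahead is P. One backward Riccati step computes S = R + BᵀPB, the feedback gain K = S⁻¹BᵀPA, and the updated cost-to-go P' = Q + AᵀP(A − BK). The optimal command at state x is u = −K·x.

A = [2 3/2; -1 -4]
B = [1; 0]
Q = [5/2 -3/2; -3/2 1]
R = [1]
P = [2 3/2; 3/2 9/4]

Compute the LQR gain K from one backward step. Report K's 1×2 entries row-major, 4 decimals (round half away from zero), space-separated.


0.8333 -1.0000

BᵀP = [2.0000 1.5000]
S = R + BᵀPB = [1] + [2.0000] = [3.0000]
BᵀPA = [2.5000 -3.0000]
K = S⁻¹·BᵀPA = [0.8333 -1.0000]
A−BK = [1.1667 2.5000; -1.0000 -4.0000]
AᵀP(A−BK) = [2.1667 3.2500; 3.2500 19.5000]
P' = Q + AᵀP(A−BK) = [4.6667 1.7500; 1.7500 20.5000]
tr(P') = 25.1667


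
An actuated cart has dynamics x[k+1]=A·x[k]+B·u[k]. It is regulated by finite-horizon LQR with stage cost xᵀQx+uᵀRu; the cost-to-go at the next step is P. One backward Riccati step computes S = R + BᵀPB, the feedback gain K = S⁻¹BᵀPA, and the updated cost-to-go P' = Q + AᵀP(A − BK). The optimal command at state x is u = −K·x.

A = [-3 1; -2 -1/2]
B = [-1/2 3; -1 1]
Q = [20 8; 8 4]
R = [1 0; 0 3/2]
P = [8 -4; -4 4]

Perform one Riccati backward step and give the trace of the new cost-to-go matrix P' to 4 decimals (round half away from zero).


26.9201

BᵀP = [0.0000 -2.0000; 20.0000 -8.0000]
S = R + BᵀPB = [1 0; 0 3/2] + [2.0000 -2.0000; -2.0000 52.0000] = [3.0000 -2.0000; -2.0000 53.5000]
BᵀPA = [4.0000 1.0000; -44.0000 24.0000]
K = S⁻¹·BᵀPA = [0.8051 0.6486; -0.7923 0.4728]
A−BK = [-0.2204 -0.0942; -0.4026 -0.3243]
AᵀP(A−BK) = [1.9169 0.2109; 0.2109 1.0032]
P' = Q + AᵀP(A−BK) = [21.9169 8.2109; 8.2109 5.0032]
tr(P') = 26.9201


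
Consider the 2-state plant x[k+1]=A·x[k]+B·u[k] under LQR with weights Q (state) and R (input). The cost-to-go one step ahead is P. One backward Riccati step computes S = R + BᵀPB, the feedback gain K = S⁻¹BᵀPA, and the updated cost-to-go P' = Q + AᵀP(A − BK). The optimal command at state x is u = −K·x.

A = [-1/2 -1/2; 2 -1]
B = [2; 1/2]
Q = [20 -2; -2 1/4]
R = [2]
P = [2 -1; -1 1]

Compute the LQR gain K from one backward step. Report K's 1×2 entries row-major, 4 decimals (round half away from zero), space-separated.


-0.5758 -0.0303

BᵀP = [3.5000 -1.5000]
S = R + BᵀPB = [2] + [6.2500] = [8.2500]
BᵀPA = [-4.7500 -0.2500]
K = S⁻¹·BᵀPA = [-0.5758 -0.0303]
A−BK = [0.6515 -0.4394; 2.2879 -0.9848]
AᵀP(A−BK) = [3.7652 -1.1439; -1.1439 0.4924]
P' = Q + AᵀP(A−BK) = [23.7652 -3.1439; -3.1439 0.7424]
tr(P') = 24.5076


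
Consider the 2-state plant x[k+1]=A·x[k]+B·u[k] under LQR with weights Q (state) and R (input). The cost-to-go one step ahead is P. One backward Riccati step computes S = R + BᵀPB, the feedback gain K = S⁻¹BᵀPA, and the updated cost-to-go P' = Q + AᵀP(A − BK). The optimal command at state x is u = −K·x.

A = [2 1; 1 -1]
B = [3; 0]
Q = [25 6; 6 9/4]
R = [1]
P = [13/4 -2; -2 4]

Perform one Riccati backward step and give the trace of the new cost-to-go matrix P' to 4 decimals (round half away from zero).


BᵀP = [9.7500 -6.0000]
S = R + BᵀPB = [1] + [29.2500] = [30.2500]
BᵀPA = [13.5000 15.7500]
K = S⁻¹·BᵀPA = [0.4463 0.5207]
A−BK = [0.6612 -0.5620; 1.0000 -1.0000]
AᵀP(A−BK) = [2.9752 -2.5289; -2.5289 3.0496]
P' = Q + AᵀP(A−BK) = [27.9752 3.4711; 3.4711 5.2996]
tr(P') = 33.2748

33.2748


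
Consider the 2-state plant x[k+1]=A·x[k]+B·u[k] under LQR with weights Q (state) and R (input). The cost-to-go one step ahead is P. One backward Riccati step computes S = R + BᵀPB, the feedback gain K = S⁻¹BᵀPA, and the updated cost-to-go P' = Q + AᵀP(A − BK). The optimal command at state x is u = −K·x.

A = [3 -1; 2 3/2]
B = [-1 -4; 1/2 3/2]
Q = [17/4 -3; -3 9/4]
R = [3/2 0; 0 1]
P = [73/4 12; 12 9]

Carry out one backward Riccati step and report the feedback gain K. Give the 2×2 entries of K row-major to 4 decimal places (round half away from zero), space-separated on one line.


0.2797 0.1741 -1.4450 -0.0196

BᵀP = [-12.2500 -7.5000; -55.0000 -34.5000]
S = R + BᵀPB = [3/2 0; 0 1] + [8.5000 37.7500; 37.7500 168.2500] = [10.0000 37.7500; 37.7500 169.2500]
BᵀPA = [-51.7500 1.0000; -234.0000 3.2500]
K = S⁻¹·BᵀPA = [0.2797 0.1741; -1.4450 -0.0196]
A−BK = [-2.5001 -0.9044; 4.0276 1.4424]
AᵀP(A−BK) = [20.6049 6.6664; 6.6664 2.3897]
P' = Q + AᵀP(A−BK) = [24.8549 3.6664; 3.6664 4.6397]
tr(P') = 29.4946


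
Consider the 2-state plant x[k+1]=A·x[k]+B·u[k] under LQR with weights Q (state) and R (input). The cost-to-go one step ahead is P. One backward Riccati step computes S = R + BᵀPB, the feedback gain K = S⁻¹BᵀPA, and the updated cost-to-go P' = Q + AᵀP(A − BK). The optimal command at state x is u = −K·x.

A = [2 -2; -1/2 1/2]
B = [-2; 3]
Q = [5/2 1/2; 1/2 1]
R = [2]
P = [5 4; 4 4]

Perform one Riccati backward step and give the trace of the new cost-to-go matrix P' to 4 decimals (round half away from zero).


28.7000

BᵀP = [2.0000 4.0000]
S = R + BᵀPB = [2] + [8.0000] = [10.0000]
BᵀPA = [2.0000 -2.0000]
K = S⁻¹·BᵀPA = [0.2000 -0.2000]
A−BK = [2.4000 -2.4000; -1.1000 1.1000]
AᵀP(A−BK) = [12.6000 -12.6000; -12.6000 12.6000]
P' = Q + AᵀP(A−BK) = [15.1000 -12.1000; -12.1000 13.6000]
tr(P') = 28.7000


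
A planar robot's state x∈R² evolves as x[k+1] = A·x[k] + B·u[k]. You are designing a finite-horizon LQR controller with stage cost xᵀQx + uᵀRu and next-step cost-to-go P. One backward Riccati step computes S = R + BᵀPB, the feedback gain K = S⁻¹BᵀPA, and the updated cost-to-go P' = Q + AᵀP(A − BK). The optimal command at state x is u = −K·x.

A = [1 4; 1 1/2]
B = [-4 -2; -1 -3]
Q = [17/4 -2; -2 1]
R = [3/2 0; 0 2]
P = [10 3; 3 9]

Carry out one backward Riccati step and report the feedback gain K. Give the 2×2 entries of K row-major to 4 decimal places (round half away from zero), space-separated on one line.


BᵀP = [-43.0000 -21.0000; -29.0000 -33.0000]
S = R + BᵀPB = [3/2 0; 0 2] + [193.0000 149.0000; 149.0000 157.0000] = [194.5000 149.0000; 149.0000 159.0000]
BᵀPA = [-64.0000 -182.5000; -62.0000 -132.5000]
K = S⁻¹·BᵀPA = [-0.1075 -1.0631; -0.2892 0.1629]
A−BK = [-0.0084 0.0734; 0.0249 -0.0744]
AᵀP(A−BK) = [0.1896 0.0617; 0.0617 1.8193]
P' = Q + AᵀP(A−BK) = [4.4396 -1.9383; -1.9383 2.8193]
tr(P') = 7.2589

-0.1075 -1.0631 -0.2892 0.1629


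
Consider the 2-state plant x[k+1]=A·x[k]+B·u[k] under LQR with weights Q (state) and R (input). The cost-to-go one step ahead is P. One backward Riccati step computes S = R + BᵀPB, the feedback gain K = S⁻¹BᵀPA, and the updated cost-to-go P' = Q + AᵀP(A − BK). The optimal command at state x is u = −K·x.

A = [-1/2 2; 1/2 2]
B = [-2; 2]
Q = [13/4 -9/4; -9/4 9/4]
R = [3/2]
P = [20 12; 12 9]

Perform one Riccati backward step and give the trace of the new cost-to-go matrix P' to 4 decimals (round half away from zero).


127.5407

BᵀP = [-16.0000 -6.0000]
S = R + BᵀPB = [3/2] + [20.0000] = [21.5000]
BᵀPA = [5.0000 -44.0000]
K = S⁻¹·BᵀPA = [0.2326 -2.0465]
A−BK = [-0.0349 -2.0930; 0.0349 6.0930]
AᵀP(A−BK) = [0.0872 -0.7674; -0.7674 121.9535]
P' = Q + AᵀP(A−BK) = [3.3372 -3.0174; -3.0174 124.2035]
tr(P') = 127.5407


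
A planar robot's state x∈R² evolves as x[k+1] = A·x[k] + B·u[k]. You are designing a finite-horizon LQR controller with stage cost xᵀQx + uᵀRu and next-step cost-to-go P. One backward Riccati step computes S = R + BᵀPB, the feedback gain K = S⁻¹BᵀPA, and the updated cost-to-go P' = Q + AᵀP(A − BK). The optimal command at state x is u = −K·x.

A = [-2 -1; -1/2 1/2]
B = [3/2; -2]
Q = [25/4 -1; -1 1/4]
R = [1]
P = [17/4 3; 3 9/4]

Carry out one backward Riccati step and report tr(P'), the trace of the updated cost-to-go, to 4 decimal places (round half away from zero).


31.4250

BᵀP = [0.3750 0.0000]
S = R + BᵀPB = [1] + [0.5625] = [1.5625]
BᵀPA = [-0.7500 -0.3750]
K = S⁻¹·BᵀPA = [-0.4800 -0.2400]
A−BK = [-1.2800 -0.6400; -1.4600 0.0200]
AᵀP(A−BK) = [23.2025 6.2575; 6.2575 1.7225]
P' = Q + AᵀP(A−BK) = [29.4525 5.2575; 5.2575 1.9725]
tr(P') = 31.4250


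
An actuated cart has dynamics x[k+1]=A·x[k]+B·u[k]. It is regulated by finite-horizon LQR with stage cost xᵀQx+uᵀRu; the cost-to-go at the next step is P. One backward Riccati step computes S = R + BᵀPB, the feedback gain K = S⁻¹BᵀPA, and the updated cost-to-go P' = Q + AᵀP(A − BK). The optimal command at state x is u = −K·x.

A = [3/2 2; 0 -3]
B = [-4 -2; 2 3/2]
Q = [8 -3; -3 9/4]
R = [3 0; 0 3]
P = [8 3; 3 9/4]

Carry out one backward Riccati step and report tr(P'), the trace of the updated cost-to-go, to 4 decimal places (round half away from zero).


BᵀP = [-26.0000 -7.5000; -11.5000 -2.6250]
S = R + BᵀPB = [3 0; 0 3] + [89.0000 40.7500; 40.7500 19.0625] = [92.0000 40.7500; 40.7500 22.0625]
BᵀPA = [-39.0000 -29.5000; -17.2500 -15.1250]
K = S⁻¹·BᵀPA = [-0.4266 -0.0934; 0.0061 -0.5130]
A−BK = [-0.1943 0.6003; 0.8441 -2.0437]
AᵀP(A−BK) = [1.4672 -1.9929; -1.9929 5.7349]
P' = Q + AᵀP(A−BK) = [9.4672 -4.9929; -4.9929 7.9849]
tr(P') = 17.4521

17.4521


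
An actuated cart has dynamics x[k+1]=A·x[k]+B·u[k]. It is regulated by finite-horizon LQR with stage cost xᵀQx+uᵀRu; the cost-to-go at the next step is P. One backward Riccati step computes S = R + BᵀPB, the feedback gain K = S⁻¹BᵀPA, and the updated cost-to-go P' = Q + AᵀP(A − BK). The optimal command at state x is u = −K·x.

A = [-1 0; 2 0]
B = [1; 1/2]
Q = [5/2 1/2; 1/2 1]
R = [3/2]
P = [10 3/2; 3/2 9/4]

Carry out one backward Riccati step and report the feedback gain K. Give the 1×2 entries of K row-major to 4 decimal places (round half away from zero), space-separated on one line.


-0.4055 0.0000

BᵀP = [10.7500 2.6250]
S = R + BᵀPB = [3/2] + [12.0625] = [13.5625]
BᵀPA = [-5.5000 0.0000]
K = S⁻¹·BᵀPA = [-0.4055 0.0000]
A−BK = [-0.5945 0.0000; 2.2028 0.0000]
AᵀP(A−BK) = [10.7696 0.0000; 0.0000 0.0000]
P' = Q + AᵀP(A−BK) = [13.2696 0.5000; 0.5000 1.0000]
tr(P') = 14.2696


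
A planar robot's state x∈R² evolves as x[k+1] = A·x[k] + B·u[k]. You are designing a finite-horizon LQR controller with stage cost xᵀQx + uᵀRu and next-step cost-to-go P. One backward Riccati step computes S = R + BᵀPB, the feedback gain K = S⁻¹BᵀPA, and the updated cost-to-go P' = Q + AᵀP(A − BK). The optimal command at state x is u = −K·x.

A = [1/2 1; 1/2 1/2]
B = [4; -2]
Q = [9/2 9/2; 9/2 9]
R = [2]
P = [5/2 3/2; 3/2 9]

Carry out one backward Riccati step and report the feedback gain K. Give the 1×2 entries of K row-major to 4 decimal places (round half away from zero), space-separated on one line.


BᵀP = [7.0000 -12.0000]
S = R + BᵀPB = [2] + [52.0000] = [54.0000]
BᵀPA = [-2.5000 1.0000]
K = S⁻¹·BᵀPA = [-0.0463 0.0185]
A−BK = [0.6852 0.9259; 0.4074 0.5370]
AᵀP(A−BK) = [3.5093 4.6713; 4.6713 6.2315]
P' = Q + AᵀP(A−BK) = [8.0093 9.1713; 9.1713 15.2315]
tr(P') = 23.2407

-0.0463 0.0185


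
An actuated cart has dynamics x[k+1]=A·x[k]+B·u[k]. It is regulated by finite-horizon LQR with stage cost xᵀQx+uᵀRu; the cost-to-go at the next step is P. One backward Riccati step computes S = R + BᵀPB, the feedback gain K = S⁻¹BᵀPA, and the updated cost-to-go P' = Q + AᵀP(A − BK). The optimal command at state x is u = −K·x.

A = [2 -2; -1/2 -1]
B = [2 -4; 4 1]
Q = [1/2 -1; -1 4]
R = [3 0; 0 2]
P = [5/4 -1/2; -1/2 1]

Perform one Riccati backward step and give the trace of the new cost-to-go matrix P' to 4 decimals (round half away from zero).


5.4362

BᵀP = [0.5000 3.0000; -5.5000 3.0000]
S = R + BᵀPB = [3 0; 0 2] + [13.0000 1.0000; 1.0000 25.0000] = [16.0000 1.0000; 1.0000 27.0000]
BᵀPA = [-0.5000 -4.0000; -12.5000 8.0000]
K = S⁻¹·BᵀPA = [-0.0023 -0.2691; -0.4629 0.3063]
A−BK = [0.1531 -0.2367; -0.0278 -0.2297]
AᵀP(A−BK) = [0.4629 -0.3063; -0.3063 0.4733]
P' = Q + AᵀP(A−BK) = [0.9629 -1.3063; -1.3063 4.4733]
tr(P') = 5.4362


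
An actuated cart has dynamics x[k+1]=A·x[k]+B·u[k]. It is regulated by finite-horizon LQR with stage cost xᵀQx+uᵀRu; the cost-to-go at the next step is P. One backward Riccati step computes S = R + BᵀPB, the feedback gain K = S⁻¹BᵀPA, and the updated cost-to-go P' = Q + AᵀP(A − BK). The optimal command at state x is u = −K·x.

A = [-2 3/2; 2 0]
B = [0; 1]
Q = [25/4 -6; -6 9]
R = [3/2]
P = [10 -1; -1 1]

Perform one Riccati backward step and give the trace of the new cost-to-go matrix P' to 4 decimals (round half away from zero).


BᵀP = [-1.0000 1.0000]
S = R + BᵀPB = [3/2] + [1.0000] = [2.5000]
BᵀPA = [4.0000 -1.5000]
K = S⁻¹·BᵀPA = [1.6000 -0.6000]
A−BK = [-2.0000 1.5000; 0.4000 0.6000]
AᵀP(A−BK) = [45.6000 -30.6000; -30.6000 21.6000]
P' = Q + AᵀP(A−BK) = [51.8500 -36.6000; -36.6000 30.6000]
tr(P') = 82.4500

82.4500


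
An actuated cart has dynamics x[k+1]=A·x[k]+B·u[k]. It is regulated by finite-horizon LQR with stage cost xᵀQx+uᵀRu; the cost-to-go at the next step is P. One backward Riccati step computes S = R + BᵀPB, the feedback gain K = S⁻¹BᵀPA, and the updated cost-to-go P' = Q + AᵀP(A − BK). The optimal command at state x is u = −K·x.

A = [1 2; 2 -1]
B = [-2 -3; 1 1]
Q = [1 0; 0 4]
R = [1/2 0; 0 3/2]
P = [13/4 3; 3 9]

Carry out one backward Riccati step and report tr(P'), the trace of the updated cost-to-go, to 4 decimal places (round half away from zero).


33.4350

BᵀP = [-3.5000 3.0000; -6.7500 0.0000]
S = R + BᵀPB = [1/2 0; 0 3/2] + [10.0000 13.5000; 13.5000 20.2500] = [10.5000 13.5000; 13.5000 21.7500]
BᵀPA = [2.5000 -10.0000; -6.7500 -13.5000]
K = S⁻¹·BᵀPA = [3.1545 -0.7642; -2.2683 -0.1463]
A−BK = [0.5041 0.0325; 1.1138 -0.0894]
AᵀP(A−BK) = [28.0528 -1.5772; -1.5772 0.3821]
P' = Q + AᵀP(A−BK) = [29.0528 -1.5772; -1.5772 4.3821]
tr(P') = 33.4350


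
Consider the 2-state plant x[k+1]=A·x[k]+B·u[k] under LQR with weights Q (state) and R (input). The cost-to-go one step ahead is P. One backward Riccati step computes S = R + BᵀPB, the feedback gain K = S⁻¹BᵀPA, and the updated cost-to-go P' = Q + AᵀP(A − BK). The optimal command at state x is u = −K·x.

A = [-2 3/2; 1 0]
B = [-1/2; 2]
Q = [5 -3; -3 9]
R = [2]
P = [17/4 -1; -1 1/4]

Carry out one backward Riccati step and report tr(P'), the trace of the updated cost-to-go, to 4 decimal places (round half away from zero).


BᵀP = [-4.1250 1.0000]
S = R + BᵀPB = [2] + [4.0625] = [6.0625]
BᵀPA = [9.2500 -6.1875]
K = S⁻¹·BᵀPA = [1.5258 -1.0206]
A−BK = [-1.2371 0.9897; -2.0515 2.0412]
AᵀP(A−BK) = [7.1366 -4.8093; -4.8093 3.2474]
P' = Q + AᵀP(A−BK) = [12.1366 -7.8093; -7.8093 12.2474]
tr(P') = 24.3840

24.3840


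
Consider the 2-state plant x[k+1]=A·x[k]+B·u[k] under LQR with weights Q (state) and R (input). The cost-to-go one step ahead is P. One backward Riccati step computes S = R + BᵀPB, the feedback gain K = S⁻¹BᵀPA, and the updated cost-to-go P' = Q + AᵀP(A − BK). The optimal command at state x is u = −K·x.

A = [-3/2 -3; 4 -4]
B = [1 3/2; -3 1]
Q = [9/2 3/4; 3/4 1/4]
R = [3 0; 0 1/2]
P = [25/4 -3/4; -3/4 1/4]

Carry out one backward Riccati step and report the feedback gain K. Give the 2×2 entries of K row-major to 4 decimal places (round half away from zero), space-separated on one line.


-0.6801 0.0907 -0.6994 -1.8623

BᵀP = [8.5000 -1.5000; 8.6250 -0.8750]
S = R + BᵀPB = [3 0; 0 1/2] + [13.0000 11.2500; 11.2500 12.0625] = [16.0000 11.2500; 11.2500 12.5625]
BᵀPA = [-18.7500 -19.5000; -16.4375 -22.3750]
K = S⁻¹·BᵀPA = [-0.6801 0.0907; -0.6994 -1.8623]
A−BK = [0.2292 -0.2972; 2.6591 -1.8657]
AᵀP(A−BK) = [2.8140 -0.2863; -0.2863 2.3493]
P' = Q + AᵀP(A−BK) = [7.3140 0.4637; 0.4637 2.5993]
tr(P') = 9.9133


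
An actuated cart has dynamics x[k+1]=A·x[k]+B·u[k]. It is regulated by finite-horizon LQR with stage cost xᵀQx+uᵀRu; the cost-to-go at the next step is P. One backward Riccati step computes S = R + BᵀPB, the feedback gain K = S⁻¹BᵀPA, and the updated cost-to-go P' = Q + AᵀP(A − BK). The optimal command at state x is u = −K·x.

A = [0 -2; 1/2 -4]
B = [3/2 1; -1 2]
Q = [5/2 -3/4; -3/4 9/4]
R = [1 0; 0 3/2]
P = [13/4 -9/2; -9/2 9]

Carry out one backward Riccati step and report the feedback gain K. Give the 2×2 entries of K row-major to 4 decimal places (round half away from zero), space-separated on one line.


-0.1410 0.3139 0.1596 -1.5629

BᵀP = [9.3750 -15.7500; -5.7500 13.5000]
S = R + BᵀPB = [1 0; 0 3/2] + [29.8125 -22.1250; -22.1250 21.2500] = [30.8125 -22.1250; -22.1250 22.7500]
BᵀPA = [-7.8750 44.2500; 6.7500 -42.5000]
K = S⁻¹·BᵀPA = [-0.1410 0.3139; 0.1596 -1.5629]
A−BK = [0.0519 -0.9079; 0.0398 -0.5604]
AᵀP(A−BK) = [0.0625 -0.4788; -0.4788 4.6886]
P' = Q + AᵀP(A−BK) = [2.5625 -1.2288; -1.2288 6.9386]
tr(P') = 9.5011


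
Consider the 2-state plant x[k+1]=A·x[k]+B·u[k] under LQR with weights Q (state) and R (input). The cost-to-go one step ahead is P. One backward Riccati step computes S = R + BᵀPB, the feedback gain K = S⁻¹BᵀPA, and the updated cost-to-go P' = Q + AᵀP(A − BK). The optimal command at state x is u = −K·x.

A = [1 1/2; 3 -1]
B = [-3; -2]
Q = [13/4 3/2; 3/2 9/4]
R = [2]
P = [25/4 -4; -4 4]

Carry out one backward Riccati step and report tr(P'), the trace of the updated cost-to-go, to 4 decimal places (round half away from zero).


29.9048

BᵀP = [-10.7500 4.0000]
S = R + BᵀPB = [2] + [24.2500] = [26.2500]
BᵀPA = [1.2500 -9.3750]
K = S⁻¹·BᵀPA = [0.0476 -0.3571]
A−BK = [1.1429 -0.5714; 3.0952 -1.7143]
AᵀP(A−BK) = [18.1905 -10.4286; -10.4286 6.2143]
P' = Q + AᵀP(A−BK) = [21.4405 -8.9286; -8.9286 8.4643]
tr(P') = 29.9048


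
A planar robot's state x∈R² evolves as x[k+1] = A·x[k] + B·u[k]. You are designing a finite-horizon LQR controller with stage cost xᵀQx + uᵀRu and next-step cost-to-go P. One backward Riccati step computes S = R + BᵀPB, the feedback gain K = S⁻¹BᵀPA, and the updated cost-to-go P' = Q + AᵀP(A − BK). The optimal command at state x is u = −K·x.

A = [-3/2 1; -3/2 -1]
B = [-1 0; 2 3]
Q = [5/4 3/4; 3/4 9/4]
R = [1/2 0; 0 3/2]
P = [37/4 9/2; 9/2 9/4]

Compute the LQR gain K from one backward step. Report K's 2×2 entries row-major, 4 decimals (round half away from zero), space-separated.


BᵀP = [-0.2500 0.0000; 13.5000 6.7500]
S = R + BᵀPB = [1/2 0; 0 3/2] + [0.2500 0.0000; 0.0000 20.2500] = [0.7500 0.0000; 0.0000 21.7500]
BᵀPA = [0.3750 -0.2500; -30.3750 6.7500]
K = S⁻¹·BᵀPA = [0.5000 -0.3333; -1.3966 0.3103]
A−BK = [-1.0000 0.6667; 1.6897 -1.2644]
AᵀP(A−BK) = [3.5172 -0.9483; -0.9483 0.3218]
P' = Q + AᵀP(A−BK) = [4.7672 -0.1983; -0.1983 2.5718]
tr(P') = 7.3391

0.5000 -0.3333 -1.3966 0.3103


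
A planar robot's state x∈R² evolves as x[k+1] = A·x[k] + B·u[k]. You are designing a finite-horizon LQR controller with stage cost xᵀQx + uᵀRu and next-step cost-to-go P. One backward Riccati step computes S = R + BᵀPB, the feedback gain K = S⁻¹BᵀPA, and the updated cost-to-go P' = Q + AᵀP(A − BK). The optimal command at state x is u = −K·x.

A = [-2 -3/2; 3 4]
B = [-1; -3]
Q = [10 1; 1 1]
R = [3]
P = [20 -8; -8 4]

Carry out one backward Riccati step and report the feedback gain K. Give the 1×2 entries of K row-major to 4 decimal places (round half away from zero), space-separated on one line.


BᵀP = [4.0000 -4.0000]
S = R + BᵀPB = [3] + [8.0000] = [11.0000]
BᵀPA = [-20.0000 -22.0000]
K = S⁻¹·BᵀPA = [-1.8182 -2.0000]
A−BK = [-3.8182 -3.5000; -2.4545 -2.0000]
AᵀP(A−BK) = [175.6364 168.0000; 168.0000 161.0000]
P' = Q + AᵀP(A−BK) = [185.6364 169.0000; 169.0000 162.0000]
tr(P') = 347.6364

-1.8182 -2.0000


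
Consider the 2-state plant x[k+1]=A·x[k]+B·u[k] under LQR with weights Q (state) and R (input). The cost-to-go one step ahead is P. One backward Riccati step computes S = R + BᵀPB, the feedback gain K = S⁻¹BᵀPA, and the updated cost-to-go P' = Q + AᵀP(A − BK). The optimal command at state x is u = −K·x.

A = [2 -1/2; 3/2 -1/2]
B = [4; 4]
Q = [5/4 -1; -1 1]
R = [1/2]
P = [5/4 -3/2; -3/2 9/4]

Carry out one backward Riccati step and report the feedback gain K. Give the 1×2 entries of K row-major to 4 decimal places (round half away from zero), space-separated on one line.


BᵀP = [-1.0000 3.0000]
S = R + BᵀPB = [1/2] + [8.0000] = [8.5000]
BᵀPA = [2.5000 -1.0000]
K = S⁻¹·BᵀPA = [0.2941 -0.1176]
A−BK = [0.8235 -0.0294; 0.3235 -0.0294]
AᵀP(A−BK) = [0.3272 -0.0184; -0.0184 0.0074]
P' = Q + AᵀP(A−BK) = [1.5772 -1.0184; -1.0184 1.0074]
tr(P') = 2.5846

0.2941 -0.1176


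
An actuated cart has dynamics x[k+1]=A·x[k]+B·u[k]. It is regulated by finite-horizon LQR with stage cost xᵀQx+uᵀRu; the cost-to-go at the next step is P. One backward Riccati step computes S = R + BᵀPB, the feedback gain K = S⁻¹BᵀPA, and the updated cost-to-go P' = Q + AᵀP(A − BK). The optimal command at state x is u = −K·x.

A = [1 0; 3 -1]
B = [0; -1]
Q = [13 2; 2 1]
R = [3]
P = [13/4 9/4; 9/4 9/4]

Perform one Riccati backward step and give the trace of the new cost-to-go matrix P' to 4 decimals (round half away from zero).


BᵀP = [-2.2500 -2.2500]
S = R + BᵀPB = [3] + [2.2500] = [5.2500]
BᵀPA = [-9.0000 2.2500]
K = S⁻¹·BᵀPA = [-1.7143 0.4286]
A−BK = [1.0000 0.0000; 1.2857 -0.5714]
AᵀP(A−BK) = [21.5714 -5.1429; -5.1429 1.2857]
P' = Q + AᵀP(A−BK) = [34.5714 -3.1429; -3.1429 2.2857]
tr(P') = 36.8571

36.8571


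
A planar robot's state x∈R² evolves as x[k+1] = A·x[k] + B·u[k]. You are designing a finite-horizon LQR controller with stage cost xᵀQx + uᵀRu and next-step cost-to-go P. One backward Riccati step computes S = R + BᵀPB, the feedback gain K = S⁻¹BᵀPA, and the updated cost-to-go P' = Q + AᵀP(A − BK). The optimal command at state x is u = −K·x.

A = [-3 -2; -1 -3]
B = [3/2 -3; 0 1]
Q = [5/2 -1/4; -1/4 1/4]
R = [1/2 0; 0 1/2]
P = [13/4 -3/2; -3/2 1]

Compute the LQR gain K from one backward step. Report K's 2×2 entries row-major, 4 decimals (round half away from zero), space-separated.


-0.5891 -0.6982 0.4606 -0.1455

BᵀP = [4.8750 -2.2500; -11.2500 5.5000]
S = R + BᵀPB = [1/2 0; 0 1/2] + [7.3125 -16.8750; -16.8750 39.2500] = [7.8125 -16.8750; -16.8750 39.7500]
BᵀPA = [-12.3750 -3.0000; 28.2500 6.0000]
K = S⁻¹·BᵀPA = [-0.5891 -0.6982; 0.4606 -0.1455]
A−BK = [-0.7345 -1.3891; -1.4606 -2.8545]
AᵀP(A−BK) = [0.9479 1.4691; 1.4691 2.7782]
P' = Q + AᵀP(A−BK) = [3.4479 1.2191; 1.2191 3.0282]
tr(P') = 6.4761


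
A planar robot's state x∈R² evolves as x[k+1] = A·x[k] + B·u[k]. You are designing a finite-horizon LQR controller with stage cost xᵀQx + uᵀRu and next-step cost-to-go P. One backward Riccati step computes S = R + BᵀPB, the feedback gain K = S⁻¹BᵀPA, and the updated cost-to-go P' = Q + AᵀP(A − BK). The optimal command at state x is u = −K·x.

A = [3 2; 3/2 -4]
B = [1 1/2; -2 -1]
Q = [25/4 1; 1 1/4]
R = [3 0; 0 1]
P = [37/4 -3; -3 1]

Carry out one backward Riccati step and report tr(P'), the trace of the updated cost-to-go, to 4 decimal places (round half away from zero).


BᵀP = [15.2500 -5.0000; 7.6250 -2.5000]
S = R + BᵀPB = [3 0; 0 1] + [25.2500 12.6250; 12.6250 6.3125] = [28.2500 12.6250; 12.6250 7.3125]
BᵀPA = [38.2500 50.5000; 19.1250 25.2500]
K = S⁻¹·BᵀPA = [0.8106 1.0702; 1.2159 1.6053]
A−BK = [1.5815 0.1272; 4.3371 -0.2543]
AᵀP(A−BK) = [4.2407 4.8636; 4.8636 6.4212]
P' = Q + AᵀP(A−BK) = [10.4907 5.8636; 5.8636 6.6712]
tr(P') = 17.1619

17.1619


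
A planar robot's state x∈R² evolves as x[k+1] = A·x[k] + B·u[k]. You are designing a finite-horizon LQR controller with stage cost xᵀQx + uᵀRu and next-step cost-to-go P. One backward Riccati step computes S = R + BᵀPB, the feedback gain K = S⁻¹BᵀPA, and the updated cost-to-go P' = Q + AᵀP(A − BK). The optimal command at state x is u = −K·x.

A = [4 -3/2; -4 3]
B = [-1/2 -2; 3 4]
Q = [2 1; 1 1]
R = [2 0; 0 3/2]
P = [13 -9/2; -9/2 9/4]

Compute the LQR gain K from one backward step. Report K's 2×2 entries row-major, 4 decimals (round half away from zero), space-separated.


0.2182 0.1636 -1.6383 0.6660

BᵀP = [-20.0000 9.0000; -44.0000 18.0000]
S = R + BᵀPB = [2 0; 0 3/2] + [37.0000 76.0000; 76.0000 160.0000] = [39.0000 76.0000; 76.0000 161.5000]
BᵀPA = [-116.0000 57.0000; -248.0000 120.0000]
K = S⁻¹·BᵀPA = [0.2182 0.1636; -1.6383 0.6660]
A−BK = [0.8325 -0.0861; 1.8986 -0.1550]
AᵀP(A−BK) = [7.0163 -1.8431; -1.8431 0.7493]
P' = Q + AᵀP(A−BK) = [9.0163 -0.8431; -0.8431 1.7493]
tr(P') = 10.7656


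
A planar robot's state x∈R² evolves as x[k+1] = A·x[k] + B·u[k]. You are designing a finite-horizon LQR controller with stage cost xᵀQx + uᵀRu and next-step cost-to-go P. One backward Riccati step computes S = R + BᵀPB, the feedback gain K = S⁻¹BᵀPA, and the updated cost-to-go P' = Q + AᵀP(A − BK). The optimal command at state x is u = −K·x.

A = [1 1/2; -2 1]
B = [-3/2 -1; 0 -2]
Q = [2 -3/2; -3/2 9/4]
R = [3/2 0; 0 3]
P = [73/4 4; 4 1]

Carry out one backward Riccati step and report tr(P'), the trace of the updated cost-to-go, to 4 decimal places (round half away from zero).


BᵀP = [-27.3750 -6.0000; -26.2500 -6.0000]
S = R + BᵀPB = [3/2 0; 0 3] + [41.0625 39.3750; 39.3750 38.2500] = [42.5625 39.3750; 39.3750 41.2500]
BᵀPA = [-15.3750 -19.6875; -14.2500 -19.1250]
K = S⁻¹·BᵀPA = [-0.3562 -0.2877; -0.0055 -0.1890]
A−BK = [0.4603 -0.1205; -2.0110 0.6219]
AᵀP(A−BK) = [0.6959 0.0082; 0.0082 0.2836]
P' = Q + AᵀP(A−BK) = [2.6959 -1.4918; -1.4918 2.5336]
tr(P') = 5.2295

5.2295


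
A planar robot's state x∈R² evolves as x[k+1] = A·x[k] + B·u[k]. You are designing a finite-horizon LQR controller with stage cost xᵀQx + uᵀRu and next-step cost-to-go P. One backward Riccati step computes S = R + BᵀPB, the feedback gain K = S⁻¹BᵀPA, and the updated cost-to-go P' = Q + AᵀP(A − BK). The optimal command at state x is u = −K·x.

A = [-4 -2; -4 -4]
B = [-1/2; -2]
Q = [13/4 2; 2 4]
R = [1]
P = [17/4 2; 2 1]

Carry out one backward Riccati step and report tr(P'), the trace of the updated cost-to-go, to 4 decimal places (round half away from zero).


BᵀP = [-6.1250 -3.0000]
S = R + BᵀPB = [1] + [9.0625] = [10.0625]
BᵀPA = [36.5000 24.2500]
K = S⁻¹·BᵀPA = [3.6273 2.4099]
A−BK = [-2.1863 -0.7950; 3.2547 0.8199]
AᵀP(A−BK) = [15.6025 10.0373; 10.0373 6.5590]
P' = Q + AᵀP(A−BK) = [18.8525 12.0373; 12.0373 10.5590]
tr(P') = 29.4115

29.4115


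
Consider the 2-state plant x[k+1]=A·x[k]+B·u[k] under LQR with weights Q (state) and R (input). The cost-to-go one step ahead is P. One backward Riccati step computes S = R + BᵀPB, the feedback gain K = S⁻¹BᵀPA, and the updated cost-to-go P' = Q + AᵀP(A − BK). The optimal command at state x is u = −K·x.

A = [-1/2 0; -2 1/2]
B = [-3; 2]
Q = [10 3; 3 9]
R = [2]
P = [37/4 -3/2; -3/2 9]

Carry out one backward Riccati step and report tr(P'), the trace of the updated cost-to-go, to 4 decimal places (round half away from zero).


BᵀP = [-30.7500 22.5000]
S = R + BᵀPB = [2] + [137.2500] = [139.2500]
BᵀPA = [-29.6250 11.2500]
K = S⁻¹·BᵀPA = [-0.2127 0.0808]
A−BK = [-1.1382 0.2424; -1.5745 0.3384]
AᵀP(A−BK) = [29.0099 -6.2316; -6.2316 1.3411]
P' = Q + AᵀP(A−BK) = [39.0099 -3.2316; -3.2316 10.3411]
tr(P') = 49.3510

49.3510


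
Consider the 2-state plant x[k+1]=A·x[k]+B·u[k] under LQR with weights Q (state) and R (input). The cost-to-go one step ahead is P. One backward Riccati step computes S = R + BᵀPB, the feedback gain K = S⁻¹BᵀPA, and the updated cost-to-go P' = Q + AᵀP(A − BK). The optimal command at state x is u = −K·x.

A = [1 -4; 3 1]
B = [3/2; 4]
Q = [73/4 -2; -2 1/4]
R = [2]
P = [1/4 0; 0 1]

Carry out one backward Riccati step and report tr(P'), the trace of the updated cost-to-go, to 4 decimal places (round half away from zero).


24.1633

BᵀP = [0.3750 4.0000]
S = R + BᵀPB = [2] + [16.5625] = [18.5625]
BᵀPA = [12.3750 2.5000]
K = S⁻¹·BᵀPA = [0.6667 0.1347]
A−BK = [0.0000 -4.2020; 0.3333 0.4613]
AᵀP(A−BK) = [1.0000 0.3333; 0.3333 4.6633]
P' = Q + AᵀP(A−BK) = [19.2500 -1.6667; -1.6667 4.9133]
tr(P') = 24.1633


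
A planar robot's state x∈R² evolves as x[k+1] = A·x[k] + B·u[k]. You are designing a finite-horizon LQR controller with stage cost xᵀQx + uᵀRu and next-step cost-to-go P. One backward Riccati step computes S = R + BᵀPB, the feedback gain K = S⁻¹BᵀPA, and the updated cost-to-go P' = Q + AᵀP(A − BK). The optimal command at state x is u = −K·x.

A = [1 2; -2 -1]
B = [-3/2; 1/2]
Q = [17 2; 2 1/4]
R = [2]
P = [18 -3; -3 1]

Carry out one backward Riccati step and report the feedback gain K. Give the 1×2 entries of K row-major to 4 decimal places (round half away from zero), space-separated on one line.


BᵀP = [-28.5000 5.0000]
S = R + BᵀPB = [2] + [45.2500] = [47.2500]
BᵀPA = [-38.5000 -62.0000]
K = S⁻¹·BᵀPA = [-0.8148 -1.3122]
A−BK = [-0.2222 0.0317; -1.5926 -0.3439]
AᵀP(A−BK) = [2.6296 2.4815; 2.4815 3.6455]
P' = Q + AᵀP(A−BK) = [19.6296 4.4815; 4.4815 3.8955]
tr(P') = 23.5251

-0.8148 -1.3122


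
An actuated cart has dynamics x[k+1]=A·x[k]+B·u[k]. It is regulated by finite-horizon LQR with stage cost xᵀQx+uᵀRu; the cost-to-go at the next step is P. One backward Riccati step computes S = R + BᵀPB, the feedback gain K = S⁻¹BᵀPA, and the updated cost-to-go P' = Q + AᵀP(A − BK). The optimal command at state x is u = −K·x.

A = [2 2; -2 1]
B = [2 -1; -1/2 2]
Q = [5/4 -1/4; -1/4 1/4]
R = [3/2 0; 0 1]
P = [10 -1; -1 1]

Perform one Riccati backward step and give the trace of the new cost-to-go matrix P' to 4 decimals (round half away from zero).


5.2956

BᵀP = [20.5000 -2.5000; -12.0000 3.0000]
S = R + BᵀPB = [3/2 0; 0 1] + [42.2500 -25.5000; -25.5000 18.0000] = [43.7500 -25.5000; -25.5000 19.0000]
BᵀPA = [46.0000 38.5000; -30.0000 -21.0000]
K = S⁻¹·BᵀPA = [0.6022 1.0829; -0.7707 0.3481]
A−BK = [0.0249 0.1823; -0.1575 0.8453]
AᵀP(A−BK) = [1.1768 0.6298; 0.6298 2.6188]
P' = Q + AᵀP(A−BK) = [2.4268 0.3798; 0.3798 2.8688]
tr(P') = 5.2956


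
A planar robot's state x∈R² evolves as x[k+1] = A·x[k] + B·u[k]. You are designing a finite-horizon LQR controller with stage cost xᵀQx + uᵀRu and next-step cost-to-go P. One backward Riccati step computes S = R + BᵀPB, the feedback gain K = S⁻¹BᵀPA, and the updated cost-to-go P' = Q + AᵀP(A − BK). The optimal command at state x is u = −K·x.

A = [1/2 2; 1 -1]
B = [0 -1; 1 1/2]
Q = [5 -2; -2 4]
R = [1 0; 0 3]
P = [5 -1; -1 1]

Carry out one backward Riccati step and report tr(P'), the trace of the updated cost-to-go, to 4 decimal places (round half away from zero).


BᵀP = [-1.0000 1.0000; -5.5000 1.5000]
S = R + BᵀPB = [1 0; 0 3] + [1.0000 1.5000; 1.5000 6.2500] = [2.0000 1.5000; 1.5000 9.2500]
BᵀPA = [0.5000 -3.0000; -1.2500 -12.5000]
K = S⁻¹·BᵀPA = [0.4000 -0.5538; -0.2000 -1.2615]
A−BK = [0.3000 0.7385; 0.7000 0.1846]
AᵀP(A−BK) = [0.8000 1.2000; 1.2000 7.5692]
P' = Q + AᵀP(A−BK) = [5.8000 -0.8000; -0.8000 11.5692]
tr(P') = 17.3692

17.3692


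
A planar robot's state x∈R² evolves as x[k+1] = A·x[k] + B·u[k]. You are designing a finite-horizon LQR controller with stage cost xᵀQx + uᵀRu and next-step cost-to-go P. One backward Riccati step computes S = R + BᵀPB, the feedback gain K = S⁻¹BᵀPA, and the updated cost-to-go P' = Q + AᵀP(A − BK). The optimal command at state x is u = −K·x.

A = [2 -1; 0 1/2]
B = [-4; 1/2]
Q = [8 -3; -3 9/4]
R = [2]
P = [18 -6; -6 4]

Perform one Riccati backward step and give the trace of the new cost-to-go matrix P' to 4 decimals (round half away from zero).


11.2373

BᵀP = [-75.0000 26.0000]
S = R + BᵀPB = [2] + [313.0000] = [315.0000]
BᵀPA = [-150.0000 88.0000]
K = S⁻¹·BᵀPA = [-0.4762 0.2794]
A−BK = [0.0952 0.1175; 0.2381 0.3603]
AᵀP(A−BK) = [0.5714 -0.0952; -0.0952 0.4159]
P' = Q + AᵀP(A−BK) = [8.5714 -3.0952; -3.0952 2.6659]
tr(P') = 11.2373


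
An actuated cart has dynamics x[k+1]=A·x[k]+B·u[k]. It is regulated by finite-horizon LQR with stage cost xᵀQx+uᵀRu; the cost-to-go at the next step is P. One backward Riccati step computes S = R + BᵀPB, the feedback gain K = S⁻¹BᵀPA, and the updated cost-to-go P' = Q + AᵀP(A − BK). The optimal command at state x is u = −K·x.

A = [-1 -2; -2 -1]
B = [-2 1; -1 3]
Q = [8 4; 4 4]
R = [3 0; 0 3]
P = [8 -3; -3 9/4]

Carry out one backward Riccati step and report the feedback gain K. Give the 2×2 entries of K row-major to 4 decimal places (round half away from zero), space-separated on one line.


0.1855 0.8801 -0.4661 -0.0158

BᵀP = [-13.0000 3.7500; -1.0000 3.7500]
S = R + BᵀPB = [3 0; 0 3] + [22.2500 -1.7500; -1.7500 10.2500] = [25.2500 -1.7500; -1.7500 13.2500]
BᵀPA = [5.5000 22.2500; -6.5000 -1.7500]
K = S⁻¹·BᵀPA = [0.1855 0.8801; -0.4661 -0.0158]
A−BK = [-0.1629 -0.2240; -0.4163 -0.0724]
AᵀP(A−BK) = [0.9502 0.5566; 0.5566 2.6403]
P' = Q + AᵀP(A−BK) = [8.9502 4.5566; 4.5566 6.6403]
tr(P') = 15.5905


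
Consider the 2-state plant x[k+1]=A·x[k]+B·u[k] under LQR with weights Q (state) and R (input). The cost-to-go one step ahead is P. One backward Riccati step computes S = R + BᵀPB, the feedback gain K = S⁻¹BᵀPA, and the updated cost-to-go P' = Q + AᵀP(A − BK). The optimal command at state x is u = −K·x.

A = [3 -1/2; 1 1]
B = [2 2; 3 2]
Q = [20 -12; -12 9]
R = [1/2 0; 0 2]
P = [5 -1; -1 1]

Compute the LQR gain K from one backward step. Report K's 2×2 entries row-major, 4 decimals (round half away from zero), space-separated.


0.2034 0.3220 1.1525 -0.5085

BᵀP = [7.0000 1.0000; 8.0000 0.0000]
S = R + BᵀPB = [1/2 0; 0 2] + [17.0000 16.0000; 16.0000 16.0000] = [17.5000 16.0000; 16.0000 18.0000]
BᵀPA = [22.0000 -2.5000; 24.0000 -4.0000]
K = S⁻¹·BᵀPA = [0.2034 0.3220; 1.1525 -0.5085]
A−BK = [0.2881 -0.1271; -1.9153 1.0508]
AᵀP(A−BK) = [7.8644 -3.8814; -3.8814 2.0212]
P' = Q + AᵀP(A−BK) = [27.8644 -15.8814; -15.8814 11.0212]
tr(P') = 38.8856


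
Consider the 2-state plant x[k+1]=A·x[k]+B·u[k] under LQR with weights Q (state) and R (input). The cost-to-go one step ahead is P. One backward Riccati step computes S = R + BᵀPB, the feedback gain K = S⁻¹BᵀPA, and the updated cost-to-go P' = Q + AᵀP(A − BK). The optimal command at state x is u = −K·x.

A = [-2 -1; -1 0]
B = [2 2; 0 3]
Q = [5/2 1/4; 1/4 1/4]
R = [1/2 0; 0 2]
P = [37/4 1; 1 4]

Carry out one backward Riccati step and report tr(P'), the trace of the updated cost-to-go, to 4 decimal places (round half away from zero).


BᵀP = [18.5000 2.0000; 21.5000 14.0000]
S = R + BᵀPB = [1/2 0; 0 2] + [37.0000 43.0000; 43.0000 85.0000] = [37.5000 43.0000; 43.0000 87.0000]
BᵀPA = [-39.0000 -18.5000; -57.0000 -21.5000]
K = S⁻¹·BᵀPA = [-0.6664 -0.4846; -0.3258 -0.0076]
A−BK = [-0.0156 -0.0156; -0.0226 0.0228]
AᵀP(A−BK) = [0.4393 0.1666; 0.1666 0.1212]
P' = Q + AᵀP(A−BK) = [2.9393 0.4166; 0.4166 0.3712]
tr(P') = 3.3105

3.3105


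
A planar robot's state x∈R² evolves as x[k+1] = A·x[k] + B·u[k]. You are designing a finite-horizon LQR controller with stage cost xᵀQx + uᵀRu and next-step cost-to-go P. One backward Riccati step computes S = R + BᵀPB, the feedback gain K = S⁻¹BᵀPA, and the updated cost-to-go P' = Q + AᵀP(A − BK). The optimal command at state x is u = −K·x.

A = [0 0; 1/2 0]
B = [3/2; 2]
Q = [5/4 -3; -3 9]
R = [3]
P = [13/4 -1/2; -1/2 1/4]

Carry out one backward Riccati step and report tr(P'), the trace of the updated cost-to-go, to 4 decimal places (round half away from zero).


10.3106

BᵀP = [3.8750 -0.2500]
S = R + BᵀPB = [3] + [5.3125] = [8.3125]
BᵀPA = [-0.1250 0.0000]
K = S⁻¹·BᵀPA = [-0.0150 0.0000]
A−BK = [0.0226 0.0000; 0.5301 0.0000]
AᵀP(A−BK) = [0.0606 0.0000; 0.0000 0.0000]
P' = Q + AᵀP(A−BK) = [1.3106 -3.0000; -3.0000 9.0000]
tr(P') = 10.3106


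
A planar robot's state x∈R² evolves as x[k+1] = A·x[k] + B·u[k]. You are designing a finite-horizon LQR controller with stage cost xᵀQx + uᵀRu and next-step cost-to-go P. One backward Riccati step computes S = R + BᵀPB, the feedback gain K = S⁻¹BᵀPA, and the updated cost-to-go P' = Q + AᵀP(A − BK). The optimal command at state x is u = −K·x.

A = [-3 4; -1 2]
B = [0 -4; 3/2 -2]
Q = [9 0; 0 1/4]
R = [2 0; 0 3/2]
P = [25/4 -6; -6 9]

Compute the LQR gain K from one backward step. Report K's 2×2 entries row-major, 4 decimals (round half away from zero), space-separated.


BᵀP = [-9.0000 13.5000; -13.0000 6.0000]
S = R + BᵀPB = [2 0; 0 3/2] + [20.2500 9.0000; 9.0000 40.0000] = [22.2500 9.0000; 9.0000 41.5000]
BᵀPA = [13.5000 -9.0000; 33.0000 -40.0000]
K = S⁻¹·BᵀPA = [0.3125 -0.0160; 0.7274 -0.9604]
A−BK = [-0.0904 0.1585; -0.0139 0.1033]
AᵀP(A−BK) = [1.0267 -1.0911; -1.0911 1.4406]
P' = Q + AᵀP(A−BK) = [10.0267 -1.0911; -1.0911 1.6906]
tr(P') = 11.7172

0.3125 -0.0160 0.7274 -0.9604


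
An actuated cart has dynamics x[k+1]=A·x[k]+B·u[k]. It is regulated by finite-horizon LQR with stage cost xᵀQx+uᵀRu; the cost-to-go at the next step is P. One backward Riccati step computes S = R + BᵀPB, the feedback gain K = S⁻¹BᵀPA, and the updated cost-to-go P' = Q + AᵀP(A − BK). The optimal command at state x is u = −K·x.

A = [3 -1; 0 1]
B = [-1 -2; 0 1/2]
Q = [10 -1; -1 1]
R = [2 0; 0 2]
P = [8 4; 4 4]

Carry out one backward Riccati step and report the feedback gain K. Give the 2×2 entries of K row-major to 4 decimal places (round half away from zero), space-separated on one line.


BᵀP = [-8.0000 -4.0000; -14.0000 -6.0000]
S = R + BᵀPB = [2 0; 0 2] + [8.0000 14.0000; 14.0000 25.0000] = [10.0000 14.0000; 14.0000 27.0000]
BᵀPA = [-24.0000 4.0000; -42.0000 8.0000]
K = S⁻¹·BᵀPA = [-0.8108 -0.0541; -1.1351 0.3243]
A−BK = [-0.0811 -0.4054; 0.5676 0.8378]
AᵀP(A−BK) = [4.8649 0.3243; 0.3243 1.6216]
P' = Q + AᵀP(A−BK) = [14.8649 -0.6757; -0.6757 2.6216]
tr(P') = 17.4865

-0.8108 -0.0541 -1.1351 0.3243


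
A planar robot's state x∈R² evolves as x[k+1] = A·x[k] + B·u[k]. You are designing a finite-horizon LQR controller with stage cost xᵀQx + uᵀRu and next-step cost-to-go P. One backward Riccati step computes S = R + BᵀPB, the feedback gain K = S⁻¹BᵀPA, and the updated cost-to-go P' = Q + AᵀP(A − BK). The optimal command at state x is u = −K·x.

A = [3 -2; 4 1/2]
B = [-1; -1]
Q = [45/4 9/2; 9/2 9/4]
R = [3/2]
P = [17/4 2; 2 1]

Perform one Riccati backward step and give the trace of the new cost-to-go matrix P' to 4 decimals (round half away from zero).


29.7849

BᵀP = [-6.2500 -3.0000]
S = R + BᵀPB = [3/2] + [9.2500] = [10.7500]
BᵀPA = [-30.7500 11.0000]
K = S⁻¹·BᵀPA = [-2.8605 1.0233]
A−BK = [0.1395 -0.9767; 1.1395 1.5233]
AᵀP(A−BK) = [14.2907 -5.0349; -5.0349 1.9942]
P' = Q + AᵀP(A−BK) = [25.5407 -0.5349; -0.5349 4.2442]
tr(P') = 29.7849


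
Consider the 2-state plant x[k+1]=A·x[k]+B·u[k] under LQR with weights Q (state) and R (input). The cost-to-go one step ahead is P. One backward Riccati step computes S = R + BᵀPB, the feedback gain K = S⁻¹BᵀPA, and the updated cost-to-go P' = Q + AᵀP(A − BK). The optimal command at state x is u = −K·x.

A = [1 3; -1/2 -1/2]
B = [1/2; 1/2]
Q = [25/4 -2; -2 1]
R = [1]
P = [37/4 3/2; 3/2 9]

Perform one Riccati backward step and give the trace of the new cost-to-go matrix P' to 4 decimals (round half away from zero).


68.1807

BᵀP = [5.3750 5.2500]
S = R + BᵀPB = [1] + [5.3125] = [6.3125]
BᵀPA = [2.7500 13.5000]
K = S⁻¹·BᵀPA = [0.4356 2.1386]
A−BK = [0.7822 1.9307; -0.7178 -1.5693]
AᵀP(A−BK) = [8.8020 21.1188; 21.1188 52.1287]
P' = Q + AᵀP(A−BK) = [15.0520 19.1188; 19.1188 53.1287]
tr(P') = 68.1807


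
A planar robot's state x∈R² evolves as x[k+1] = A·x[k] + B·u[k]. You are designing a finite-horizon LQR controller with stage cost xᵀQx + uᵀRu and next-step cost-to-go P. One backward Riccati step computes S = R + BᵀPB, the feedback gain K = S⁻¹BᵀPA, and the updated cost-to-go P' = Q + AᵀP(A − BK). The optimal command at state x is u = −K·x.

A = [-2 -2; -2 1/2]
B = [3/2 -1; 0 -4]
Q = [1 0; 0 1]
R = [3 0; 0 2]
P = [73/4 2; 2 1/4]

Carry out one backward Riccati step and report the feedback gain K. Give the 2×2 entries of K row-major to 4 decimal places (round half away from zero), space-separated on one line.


BᵀP = [27.3750 3.0000; -26.2500 -3.0000]
S = R + BᵀPB = [3 0; 0 2] + [41.0625 -39.3750; -39.3750 38.2500] = [44.0625 -39.3750; -39.3750 40.2500]
BᵀPA = [-60.7500 -53.2500; 58.5000 51.0000]
K = S⁻¹·BᵀPA = [-0.6353 -0.6059; 0.8319 0.6744]
A−BK = [-0.2151 -0.4168; 1.3277 3.1975]
AᵀP(A−BK) = [2.7378 2.4920; 2.4920 2.4064]
P' = Q + AᵀP(A−BK) = [3.7378 2.4920; 2.4920 3.4064]
tr(P') = 7.1442

-0.6353 -0.6059 0.8319 0.6744
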